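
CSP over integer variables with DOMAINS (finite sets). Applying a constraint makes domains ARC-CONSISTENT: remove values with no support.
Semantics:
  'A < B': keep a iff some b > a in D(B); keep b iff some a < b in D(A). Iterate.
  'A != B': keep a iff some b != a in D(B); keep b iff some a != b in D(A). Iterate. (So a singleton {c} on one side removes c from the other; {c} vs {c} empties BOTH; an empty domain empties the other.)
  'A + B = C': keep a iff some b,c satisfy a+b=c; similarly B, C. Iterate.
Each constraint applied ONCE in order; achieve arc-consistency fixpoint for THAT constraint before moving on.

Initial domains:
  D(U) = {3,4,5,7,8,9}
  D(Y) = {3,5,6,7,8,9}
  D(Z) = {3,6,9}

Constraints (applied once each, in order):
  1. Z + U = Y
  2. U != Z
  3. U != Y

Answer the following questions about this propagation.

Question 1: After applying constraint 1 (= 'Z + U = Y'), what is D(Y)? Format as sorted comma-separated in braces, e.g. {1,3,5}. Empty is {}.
Constraint 1 (Z + U = Y) on D(Z)={3,6,9} D(U)={3,4,5,7,8,9} D(Y)={3,5,6,7,8,9}: Z {3,6,9}->{3,6}; U {3,4,5,7,8,9}->{3,4,5}; Y {3,5,6,7,8,9}->{6,7,8,9}
So after constraint 1: D(Y) = {6,7,8,9}

Answer: {6,7,8,9}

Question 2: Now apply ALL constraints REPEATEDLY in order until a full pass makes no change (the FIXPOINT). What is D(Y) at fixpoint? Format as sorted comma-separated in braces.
Answer: {6,7,8,9}

Derivation:
pass 0 (initial): D(Y)={3,5,6,7,8,9}
pass 1: U {3,4,5,7,8,9}->{3,4,5}; Y {3,5,6,7,8,9}->{6,7,8,9}; Z {3,6,9}->{3,6}
pass 2: no change
Fixpoint after 2 passes: D(Y) = {6,7,8,9}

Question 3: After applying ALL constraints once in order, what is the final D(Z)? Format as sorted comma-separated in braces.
Answer: {3,6}

Derivation:
Constraint 1 (Z + U = Y) on D(Z)={3,6,9} D(U)={3,4,5,7,8,9} D(Y)={3,5,6,7,8,9}: Z {3,6,9}->{3,6}; U {3,4,5,7,8,9}->{3,4,5}; Y {3,5,6,7,8,9}->{6,7,8,9}
Constraint 2 (U != Z) on D(U)={3,4,5} D(Z)={3,6}: no change
Constraint 3 (U != Y) on D(U)={3,4,5} D(Y)={6,7,8,9}: no change
So after all 3 constraints: D(Z) = {3,6}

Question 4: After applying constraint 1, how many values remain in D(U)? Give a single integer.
Answer: 3

Derivation:
Constraint 1 (Z + U = Y) on D(Z)={3,6,9} D(U)={3,4,5,7,8,9} D(Y)={3,5,6,7,8,9}: Z {3,6,9}->{3,6}; U {3,4,5,7,8,9}->{3,4,5}; Y {3,5,6,7,8,9}->{6,7,8,9}
So after constraint 1: D(U)={3,4,5}, size = 3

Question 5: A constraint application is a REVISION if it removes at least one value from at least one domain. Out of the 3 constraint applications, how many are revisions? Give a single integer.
Constraint 1 (Z + U = Y) on D(Z)={3,6,9} D(U)={3,4,5,7,8,9} D(Y)={3,5,6,7,8,9}: Z {3,6,9}->{3,6}; U {3,4,5,7,8,9}->{3,4,5}; Y {3,5,6,7,8,9}->{6,7,8,9} => REVISION
Constraint 2 (U != Z) on D(U)={3,4,5} D(Z)={3,6}: no change => not a revision
Constraint 3 (U != Y) on D(U)={3,4,5} D(Y)={6,7,8,9}: no change => not a revision
Total revisions = 1

Answer: 1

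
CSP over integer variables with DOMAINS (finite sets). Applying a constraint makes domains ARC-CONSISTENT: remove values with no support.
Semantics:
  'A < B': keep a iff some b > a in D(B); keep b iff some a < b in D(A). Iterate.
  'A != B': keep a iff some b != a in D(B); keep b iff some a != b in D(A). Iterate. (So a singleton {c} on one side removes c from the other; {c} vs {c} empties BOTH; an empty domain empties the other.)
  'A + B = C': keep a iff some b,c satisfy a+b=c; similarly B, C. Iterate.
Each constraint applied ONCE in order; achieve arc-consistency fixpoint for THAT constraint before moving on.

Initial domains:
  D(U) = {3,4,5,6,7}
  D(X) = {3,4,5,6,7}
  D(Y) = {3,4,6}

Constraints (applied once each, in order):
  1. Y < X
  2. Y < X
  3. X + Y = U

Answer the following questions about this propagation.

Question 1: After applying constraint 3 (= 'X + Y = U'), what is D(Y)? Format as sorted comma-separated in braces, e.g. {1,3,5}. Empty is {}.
Answer: {3}

Derivation:
Constraint 1 (Y < X) on D(Y)={3,4,6} D(X)={3,4,5,6,7}: X {3,4,5,6,7}->{4,5,6,7}
Constraint 2 (Y < X) on D(Y)={3,4,6} D(X)={4,5,6,7}: no change
Constraint 3 (X + Y = U) on D(X)={4,5,6,7} D(Y)={3,4,6} D(U)={3,4,5,6,7}: X {4,5,6,7}->{4}; Y {3,4,6}->{3}; U {3,4,5,6,7}->{7}
So after constraint 3: D(Y) = {3}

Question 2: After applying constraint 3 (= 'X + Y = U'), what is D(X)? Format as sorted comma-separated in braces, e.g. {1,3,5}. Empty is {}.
Constraint 1 (Y < X) on D(Y)={3,4,6} D(X)={3,4,5,6,7}: X {3,4,5,6,7}->{4,5,6,7}
Constraint 2 (Y < X) on D(Y)={3,4,6} D(X)={4,5,6,7}: no change
Constraint 3 (X + Y = U) on D(X)={4,5,6,7} D(Y)={3,4,6} D(U)={3,4,5,6,7}: X {4,5,6,7}->{4}; Y {3,4,6}->{3}; U {3,4,5,6,7}->{7}
So after constraint 3: D(X) = {4}

Answer: {4}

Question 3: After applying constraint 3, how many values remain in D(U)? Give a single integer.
Answer: 1

Derivation:
Constraint 1 (Y < X) on D(Y)={3,4,6} D(X)={3,4,5,6,7}: X {3,4,5,6,7}->{4,5,6,7}
Constraint 2 (Y < X) on D(Y)={3,4,6} D(X)={4,5,6,7}: no change
Constraint 3 (X + Y = U) on D(X)={4,5,6,7} D(Y)={3,4,6} D(U)={3,4,5,6,7}: X {4,5,6,7}->{4}; Y {3,4,6}->{3}; U {3,4,5,6,7}->{7}
So after constraint 3: D(U)={7}, size = 1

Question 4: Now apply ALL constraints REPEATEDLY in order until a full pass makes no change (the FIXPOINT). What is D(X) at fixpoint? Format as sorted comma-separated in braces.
pass 0 (initial): D(X)={3,4,5,6,7}
pass 1: U {3,4,5,6,7}->{7}; X {3,4,5,6,7}->{4}; Y {3,4,6}->{3}
pass 2: no change
Fixpoint after 2 passes: D(X) = {4}

Answer: {4}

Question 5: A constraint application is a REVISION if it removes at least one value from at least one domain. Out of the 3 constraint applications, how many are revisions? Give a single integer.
Constraint 1 (Y < X) on D(Y)={3,4,6} D(X)={3,4,5,6,7}: X {3,4,5,6,7}->{4,5,6,7} => REVISION
Constraint 2 (Y < X) on D(Y)={3,4,6} D(X)={4,5,6,7}: no change => not a revision
Constraint 3 (X + Y = U) on D(X)={4,5,6,7} D(Y)={3,4,6} D(U)={3,4,5,6,7}: X {4,5,6,7}->{4}; Y {3,4,6}->{3}; U {3,4,5,6,7}->{7} => REVISION
Total revisions = 2

Answer: 2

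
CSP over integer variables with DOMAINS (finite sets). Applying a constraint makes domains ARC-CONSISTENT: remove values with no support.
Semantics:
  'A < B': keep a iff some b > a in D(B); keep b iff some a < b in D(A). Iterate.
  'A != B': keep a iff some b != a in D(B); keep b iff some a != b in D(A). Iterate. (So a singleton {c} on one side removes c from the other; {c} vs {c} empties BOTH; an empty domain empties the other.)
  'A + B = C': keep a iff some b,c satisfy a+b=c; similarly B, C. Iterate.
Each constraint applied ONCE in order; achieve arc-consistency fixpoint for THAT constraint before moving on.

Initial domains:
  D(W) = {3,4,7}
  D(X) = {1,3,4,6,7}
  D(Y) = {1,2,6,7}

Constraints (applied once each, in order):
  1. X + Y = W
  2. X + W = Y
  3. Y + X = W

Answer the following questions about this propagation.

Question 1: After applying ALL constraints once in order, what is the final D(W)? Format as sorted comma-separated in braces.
Constraint 1 (X + Y = W) on D(X)={1,3,4,6,7} D(Y)={1,2,6,7} D(W)={3,4,7}: X {1,3,4,6,7}->{1,3,6}; Y {1,2,6,7}->{1,2,6}
Constraint 2 (X + W = Y) on D(X)={1,3,6} D(W)={3,4,7} D(Y)={1,2,6}: X {1,3,6}->{3}; W {3,4,7}->{3}; Y {1,2,6}->{6}
Constraint 3 (Y + X = W) on D(Y)={6} D(X)={3} D(W)={3}: Y {6}->{}; X {3}->{}; W {3}->{}
So after all 3 constraints: D(W) = {}

Answer: {}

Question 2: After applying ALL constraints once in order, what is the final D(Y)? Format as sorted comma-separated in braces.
Constraint 1 (X + Y = W) on D(X)={1,3,4,6,7} D(Y)={1,2,6,7} D(W)={3,4,7}: X {1,3,4,6,7}->{1,3,6}; Y {1,2,6,7}->{1,2,6}
Constraint 2 (X + W = Y) on D(X)={1,3,6} D(W)={3,4,7} D(Y)={1,2,6}: X {1,3,6}->{3}; W {3,4,7}->{3}; Y {1,2,6}->{6}
Constraint 3 (Y + X = W) on D(Y)={6} D(X)={3} D(W)={3}: Y {6}->{}; X {3}->{}; W {3}->{}
So after all 3 constraints: D(Y) = {}

Answer: {}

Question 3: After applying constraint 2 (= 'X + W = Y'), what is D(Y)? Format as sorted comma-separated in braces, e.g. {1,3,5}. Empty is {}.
Constraint 1 (X + Y = W) on D(X)={1,3,4,6,7} D(Y)={1,2,6,7} D(W)={3,4,7}: X {1,3,4,6,7}->{1,3,6}; Y {1,2,6,7}->{1,2,6}
Constraint 2 (X + W = Y) on D(X)={1,3,6} D(W)={3,4,7} D(Y)={1,2,6}: X {1,3,6}->{3}; W {3,4,7}->{3}; Y {1,2,6}->{6}
So after constraint 2: D(Y) = {6}

Answer: {6}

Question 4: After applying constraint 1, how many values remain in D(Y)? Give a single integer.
Answer: 3

Derivation:
Constraint 1 (X + Y = W) on D(X)={1,3,4,6,7} D(Y)={1,2,6,7} D(W)={3,4,7}: X {1,3,4,6,7}->{1,3,6}; Y {1,2,6,7}->{1,2,6}
So after constraint 1: D(Y)={1,2,6}, size = 3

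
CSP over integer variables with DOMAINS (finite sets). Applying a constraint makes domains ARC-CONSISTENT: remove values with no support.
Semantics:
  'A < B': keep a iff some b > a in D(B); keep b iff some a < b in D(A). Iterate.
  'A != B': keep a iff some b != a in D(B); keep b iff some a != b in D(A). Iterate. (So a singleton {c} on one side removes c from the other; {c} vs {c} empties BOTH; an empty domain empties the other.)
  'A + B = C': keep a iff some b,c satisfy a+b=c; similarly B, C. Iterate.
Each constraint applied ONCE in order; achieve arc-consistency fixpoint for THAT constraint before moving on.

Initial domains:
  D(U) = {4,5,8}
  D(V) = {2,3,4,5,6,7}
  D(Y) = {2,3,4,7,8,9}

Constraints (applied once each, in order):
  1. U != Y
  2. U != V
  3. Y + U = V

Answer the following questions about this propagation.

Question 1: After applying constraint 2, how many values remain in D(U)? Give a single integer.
Constraint 1 (U != Y) on D(U)={4,5,8} D(Y)={2,3,4,7,8,9}: no change
Constraint 2 (U != V) on D(U)={4,5,8} D(V)={2,3,4,5,6,7}: no change
So after constraint 2: D(U)={4,5,8}, size = 3

Answer: 3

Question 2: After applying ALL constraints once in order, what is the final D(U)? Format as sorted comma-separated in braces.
Answer: {4,5}

Derivation:
Constraint 1 (U != Y) on D(U)={4,5,8} D(Y)={2,3,4,7,8,9}: no change
Constraint 2 (U != V) on D(U)={4,5,8} D(V)={2,3,4,5,6,7}: no change
Constraint 3 (Y + U = V) on D(Y)={2,3,4,7,8,9} D(U)={4,5,8} D(V)={2,3,4,5,6,7}: Y {2,3,4,7,8,9}->{2,3}; U {4,5,8}->{4,5}; V {2,3,4,5,6,7}->{6,7}
So after all 3 constraints: D(U) = {4,5}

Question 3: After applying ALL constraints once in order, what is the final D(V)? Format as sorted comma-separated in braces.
Answer: {6,7}

Derivation:
Constraint 1 (U != Y) on D(U)={4,5,8} D(Y)={2,3,4,7,8,9}: no change
Constraint 2 (U != V) on D(U)={4,5,8} D(V)={2,3,4,5,6,7}: no change
Constraint 3 (Y + U = V) on D(Y)={2,3,4,7,8,9} D(U)={4,5,8} D(V)={2,3,4,5,6,7}: Y {2,3,4,7,8,9}->{2,3}; U {4,5,8}->{4,5}; V {2,3,4,5,6,7}->{6,7}
So after all 3 constraints: D(V) = {6,7}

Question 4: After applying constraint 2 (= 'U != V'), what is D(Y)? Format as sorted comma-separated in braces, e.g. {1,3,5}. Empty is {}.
Constraint 1 (U != Y) on D(U)={4,5,8} D(Y)={2,3,4,7,8,9}: no change
Constraint 2 (U != V) on D(U)={4,5,8} D(V)={2,3,4,5,6,7}: no change
So after constraint 2: D(Y) = {2,3,4,7,8,9}

Answer: {2,3,4,7,8,9}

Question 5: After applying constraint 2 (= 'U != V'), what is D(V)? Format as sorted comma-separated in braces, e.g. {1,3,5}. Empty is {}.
Constraint 1 (U != Y) on D(U)={4,5,8} D(Y)={2,3,4,7,8,9}: no change
Constraint 2 (U != V) on D(U)={4,5,8} D(V)={2,3,4,5,6,7}: no change
So after constraint 2: D(V) = {2,3,4,5,6,7}

Answer: {2,3,4,5,6,7}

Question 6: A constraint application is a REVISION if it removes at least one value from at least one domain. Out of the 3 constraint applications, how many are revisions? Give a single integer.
Answer: 1

Derivation:
Constraint 1 (U != Y) on D(U)={4,5,8} D(Y)={2,3,4,7,8,9}: no change => not a revision
Constraint 2 (U != V) on D(U)={4,5,8} D(V)={2,3,4,5,6,7}: no change => not a revision
Constraint 3 (Y + U = V) on D(Y)={2,3,4,7,8,9} D(U)={4,5,8} D(V)={2,3,4,5,6,7}: Y {2,3,4,7,8,9}->{2,3}; U {4,5,8}->{4,5}; V {2,3,4,5,6,7}->{6,7} => REVISION
Total revisions = 1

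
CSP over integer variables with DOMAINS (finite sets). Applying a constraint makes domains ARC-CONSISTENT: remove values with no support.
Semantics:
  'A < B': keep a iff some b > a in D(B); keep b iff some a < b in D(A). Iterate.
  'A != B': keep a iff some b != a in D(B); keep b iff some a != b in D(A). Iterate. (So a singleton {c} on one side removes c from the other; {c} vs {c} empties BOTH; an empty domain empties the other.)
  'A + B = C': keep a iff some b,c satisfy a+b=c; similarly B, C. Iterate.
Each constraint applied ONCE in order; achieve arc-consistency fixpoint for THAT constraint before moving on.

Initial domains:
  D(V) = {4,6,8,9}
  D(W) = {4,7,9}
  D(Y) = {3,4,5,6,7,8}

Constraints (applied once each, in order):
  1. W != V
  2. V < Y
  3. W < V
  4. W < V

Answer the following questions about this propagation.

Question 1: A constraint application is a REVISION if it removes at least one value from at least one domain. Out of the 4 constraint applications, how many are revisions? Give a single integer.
Answer: 2

Derivation:
Constraint 1 (W != V) on D(W)={4,7,9} D(V)={4,6,8,9}: no change => not a revision
Constraint 2 (V < Y) on D(V)={4,6,8,9} D(Y)={3,4,5,6,7,8}: V {4,6,8,9}->{4,6}; Y {3,4,5,6,7,8}->{5,6,7,8} => REVISION
Constraint 3 (W < V) on D(W)={4,7,9} D(V)={4,6}: W {4,7,9}->{4}; V {4,6}->{6} => REVISION
Constraint 4 (W < V) on D(W)={4} D(V)={6}: no change => not a revision
Total revisions = 2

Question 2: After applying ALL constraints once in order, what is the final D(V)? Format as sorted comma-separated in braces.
Constraint 1 (W != V) on D(W)={4,7,9} D(V)={4,6,8,9}: no change
Constraint 2 (V < Y) on D(V)={4,6,8,9} D(Y)={3,4,5,6,7,8}: V {4,6,8,9}->{4,6}; Y {3,4,5,6,7,8}->{5,6,7,8}
Constraint 3 (W < V) on D(W)={4,7,9} D(V)={4,6}: W {4,7,9}->{4}; V {4,6}->{6}
Constraint 4 (W < V) on D(W)={4} D(V)={6}: no change
So after all 4 constraints: D(V) = {6}

Answer: {6}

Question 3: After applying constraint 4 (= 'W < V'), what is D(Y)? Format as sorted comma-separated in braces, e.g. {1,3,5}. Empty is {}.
Constraint 1 (W != V) on D(W)={4,7,9} D(V)={4,6,8,9}: no change
Constraint 2 (V < Y) on D(V)={4,6,8,9} D(Y)={3,4,5,6,7,8}: V {4,6,8,9}->{4,6}; Y {3,4,5,6,7,8}->{5,6,7,8}
Constraint 3 (W < V) on D(W)={4,7,9} D(V)={4,6}: W {4,7,9}->{4}; V {4,6}->{6}
Constraint 4 (W < V) on D(W)={4} D(V)={6}: no change
So after constraint 4: D(Y) = {5,6,7,8}

Answer: {5,6,7,8}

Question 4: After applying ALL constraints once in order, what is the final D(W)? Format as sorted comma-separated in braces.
Constraint 1 (W != V) on D(W)={4,7,9} D(V)={4,6,8,9}: no change
Constraint 2 (V < Y) on D(V)={4,6,8,9} D(Y)={3,4,5,6,7,8}: V {4,6,8,9}->{4,6}; Y {3,4,5,6,7,8}->{5,6,7,8}
Constraint 3 (W < V) on D(W)={4,7,9} D(V)={4,6}: W {4,7,9}->{4}; V {4,6}->{6}
Constraint 4 (W < V) on D(W)={4} D(V)={6}: no change
So after all 4 constraints: D(W) = {4}

Answer: {4}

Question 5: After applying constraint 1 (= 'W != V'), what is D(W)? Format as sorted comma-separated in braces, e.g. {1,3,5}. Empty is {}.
Answer: {4,7,9}

Derivation:
Constraint 1 (W != V) on D(W)={4,7,9} D(V)={4,6,8,9}: no change
So after constraint 1: D(W) = {4,7,9}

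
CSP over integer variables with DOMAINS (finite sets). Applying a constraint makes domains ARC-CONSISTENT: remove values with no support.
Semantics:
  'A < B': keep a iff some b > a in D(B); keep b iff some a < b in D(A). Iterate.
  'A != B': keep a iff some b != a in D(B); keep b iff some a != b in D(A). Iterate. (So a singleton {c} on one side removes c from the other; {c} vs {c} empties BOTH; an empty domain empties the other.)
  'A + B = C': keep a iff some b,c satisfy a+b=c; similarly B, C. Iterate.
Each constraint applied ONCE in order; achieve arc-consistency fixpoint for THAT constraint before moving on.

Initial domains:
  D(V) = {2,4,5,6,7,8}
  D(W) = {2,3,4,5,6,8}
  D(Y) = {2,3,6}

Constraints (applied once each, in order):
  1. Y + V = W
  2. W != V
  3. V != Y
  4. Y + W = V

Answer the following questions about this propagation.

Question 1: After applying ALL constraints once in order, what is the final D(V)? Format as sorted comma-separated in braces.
Constraint 1 (Y + V = W) on D(Y)={2,3,6} D(V)={2,4,5,6,7,8} D(W)={2,3,4,5,6,8}: V {2,4,5,6,7,8}->{2,4,5,6}; W {2,3,4,5,6,8}->{4,5,6,8}
Constraint 2 (W != V) on D(W)={4,5,6,8} D(V)={2,4,5,6}: no change
Constraint 3 (V != Y) on D(V)={2,4,5,6} D(Y)={2,3,6}: no change
Constraint 4 (Y + W = V) on D(Y)={2,3,6} D(W)={4,5,6,8} D(V)={2,4,5,6}: Y {2,3,6}->{2}; W {4,5,6,8}->{4}; V {2,4,5,6}->{6}
So after all 4 constraints: D(V) = {6}

Answer: {6}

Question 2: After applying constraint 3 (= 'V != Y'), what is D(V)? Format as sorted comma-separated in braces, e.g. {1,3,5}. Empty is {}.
Constraint 1 (Y + V = W) on D(Y)={2,3,6} D(V)={2,4,5,6,7,8} D(W)={2,3,4,5,6,8}: V {2,4,5,6,7,8}->{2,4,5,6}; W {2,3,4,5,6,8}->{4,5,6,8}
Constraint 2 (W != V) on D(W)={4,5,6,8} D(V)={2,4,5,6}: no change
Constraint 3 (V != Y) on D(V)={2,4,5,6} D(Y)={2,3,6}: no change
So after constraint 3: D(V) = {2,4,5,6}

Answer: {2,4,5,6}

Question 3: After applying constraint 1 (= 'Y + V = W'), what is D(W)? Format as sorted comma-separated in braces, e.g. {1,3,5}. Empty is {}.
Constraint 1 (Y + V = W) on D(Y)={2,3,6} D(V)={2,4,5,6,7,8} D(W)={2,3,4,5,6,8}: V {2,4,5,6,7,8}->{2,4,5,6}; W {2,3,4,5,6,8}->{4,5,6,8}
So after constraint 1: D(W) = {4,5,6,8}

Answer: {4,5,6,8}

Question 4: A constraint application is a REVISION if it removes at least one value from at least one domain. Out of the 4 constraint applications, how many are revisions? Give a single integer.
Constraint 1 (Y + V = W) on D(Y)={2,3,6} D(V)={2,4,5,6,7,8} D(W)={2,3,4,5,6,8}: V {2,4,5,6,7,8}->{2,4,5,6}; W {2,3,4,5,6,8}->{4,5,6,8} => REVISION
Constraint 2 (W != V) on D(W)={4,5,6,8} D(V)={2,4,5,6}: no change => not a revision
Constraint 3 (V != Y) on D(V)={2,4,5,6} D(Y)={2,3,6}: no change => not a revision
Constraint 4 (Y + W = V) on D(Y)={2,3,6} D(W)={4,5,6,8} D(V)={2,4,5,6}: Y {2,3,6}->{2}; W {4,5,6,8}->{4}; V {2,4,5,6}->{6} => REVISION
Total revisions = 2

Answer: 2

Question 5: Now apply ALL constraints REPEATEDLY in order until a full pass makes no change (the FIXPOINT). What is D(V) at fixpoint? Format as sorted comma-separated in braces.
Answer: {}

Derivation:
pass 0 (initial): D(V)={2,4,5,6,7,8}
pass 1: V {2,4,5,6,7,8}->{6}; W {2,3,4,5,6,8}->{4}; Y {2,3,6}->{2}
pass 2: V {6}->{}; W {4}->{}; Y {2}->{}
pass 3: no change
Fixpoint after 3 passes: D(V) = {}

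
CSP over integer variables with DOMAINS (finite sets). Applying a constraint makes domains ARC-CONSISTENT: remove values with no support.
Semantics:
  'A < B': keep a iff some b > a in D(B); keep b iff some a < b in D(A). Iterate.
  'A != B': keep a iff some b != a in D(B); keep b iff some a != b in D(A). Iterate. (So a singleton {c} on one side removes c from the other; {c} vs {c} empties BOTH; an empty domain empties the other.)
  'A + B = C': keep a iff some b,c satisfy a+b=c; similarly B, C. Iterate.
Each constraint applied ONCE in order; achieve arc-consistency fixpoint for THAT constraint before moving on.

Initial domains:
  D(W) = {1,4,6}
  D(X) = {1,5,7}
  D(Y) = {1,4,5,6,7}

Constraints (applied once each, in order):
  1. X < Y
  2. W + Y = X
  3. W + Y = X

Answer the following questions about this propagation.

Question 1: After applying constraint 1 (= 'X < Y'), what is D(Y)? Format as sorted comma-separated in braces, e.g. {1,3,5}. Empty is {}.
Answer: {4,5,6,7}

Derivation:
Constraint 1 (X < Y) on D(X)={1,5,7} D(Y)={1,4,5,6,7}: X {1,5,7}->{1,5}; Y {1,4,5,6,7}->{4,5,6,7}
So after constraint 1: D(Y) = {4,5,6,7}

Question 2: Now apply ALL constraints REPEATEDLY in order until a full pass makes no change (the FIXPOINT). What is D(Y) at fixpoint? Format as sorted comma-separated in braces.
pass 0 (initial): D(Y)={1,4,5,6,7}
pass 1: W {1,4,6}->{1}; X {1,5,7}->{5}; Y {1,4,5,6,7}->{4}
pass 2: W {1}->{}; X {5}->{}; Y {4}->{}
pass 3: no change
Fixpoint after 3 passes: D(Y) = {}

Answer: {}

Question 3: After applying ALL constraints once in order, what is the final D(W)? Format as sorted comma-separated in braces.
Constraint 1 (X < Y) on D(X)={1,5,7} D(Y)={1,4,5,6,7}: X {1,5,7}->{1,5}; Y {1,4,5,6,7}->{4,5,6,7}
Constraint 2 (W + Y = X) on D(W)={1,4,6} D(Y)={4,5,6,7} D(X)={1,5}: W {1,4,6}->{1}; Y {4,5,6,7}->{4}; X {1,5}->{5}
Constraint 3 (W + Y = X) on D(W)={1} D(Y)={4} D(X)={5}: no change
So after all 3 constraints: D(W) = {1}

Answer: {1}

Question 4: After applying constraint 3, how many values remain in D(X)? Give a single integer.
Constraint 1 (X < Y) on D(X)={1,5,7} D(Y)={1,4,5,6,7}: X {1,5,7}->{1,5}; Y {1,4,5,6,7}->{4,5,6,7}
Constraint 2 (W + Y = X) on D(W)={1,4,6} D(Y)={4,5,6,7} D(X)={1,5}: W {1,4,6}->{1}; Y {4,5,6,7}->{4}; X {1,5}->{5}
Constraint 3 (W + Y = X) on D(W)={1} D(Y)={4} D(X)={5}: no change
So after constraint 3: D(X)={5}, size = 1

Answer: 1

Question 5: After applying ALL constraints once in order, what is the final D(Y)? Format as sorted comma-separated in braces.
Answer: {4}

Derivation:
Constraint 1 (X < Y) on D(X)={1,5,7} D(Y)={1,4,5,6,7}: X {1,5,7}->{1,5}; Y {1,4,5,6,7}->{4,5,6,7}
Constraint 2 (W + Y = X) on D(W)={1,4,6} D(Y)={4,5,6,7} D(X)={1,5}: W {1,4,6}->{1}; Y {4,5,6,7}->{4}; X {1,5}->{5}
Constraint 3 (W + Y = X) on D(W)={1} D(Y)={4} D(X)={5}: no change
So after all 3 constraints: D(Y) = {4}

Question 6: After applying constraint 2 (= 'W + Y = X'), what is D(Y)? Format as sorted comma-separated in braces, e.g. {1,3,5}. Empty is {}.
Constraint 1 (X < Y) on D(X)={1,5,7} D(Y)={1,4,5,6,7}: X {1,5,7}->{1,5}; Y {1,4,5,6,7}->{4,5,6,7}
Constraint 2 (W + Y = X) on D(W)={1,4,6} D(Y)={4,5,6,7} D(X)={1,5}: W {1,4,6}->{1}; Y {4,5,6,7}->{4}; X {1,5}->{5}
So after constraint 2: D(Y) = {4}

Answer: {4}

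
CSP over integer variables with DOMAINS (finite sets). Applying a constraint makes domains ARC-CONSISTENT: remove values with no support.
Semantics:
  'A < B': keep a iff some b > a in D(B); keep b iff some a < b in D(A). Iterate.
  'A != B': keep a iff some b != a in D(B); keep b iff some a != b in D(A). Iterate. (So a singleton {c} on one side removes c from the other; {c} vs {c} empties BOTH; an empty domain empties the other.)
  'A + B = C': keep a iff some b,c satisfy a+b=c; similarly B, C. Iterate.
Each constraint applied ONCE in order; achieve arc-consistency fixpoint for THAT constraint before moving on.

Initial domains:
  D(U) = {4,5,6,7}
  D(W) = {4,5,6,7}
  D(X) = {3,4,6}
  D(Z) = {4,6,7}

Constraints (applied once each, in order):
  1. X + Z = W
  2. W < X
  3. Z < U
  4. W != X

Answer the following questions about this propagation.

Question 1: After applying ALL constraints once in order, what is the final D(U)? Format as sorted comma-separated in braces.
Answer: {5,6,7}

Derivation:
Constraint 1 (X + Z = W) on D(X)={3,4,6} D(Z)={4,6,7} D(W)={4,5,6,7}: X {3,4,6}->{3}; Z {4,6,7}->{4}; W {4,5,6,7}->{7}
Constraint 2 (W < X) on D(W)={7} D(X)={3}: W {7}->{}; X {3}->{}
Constraint 3 (Z < U) on D(Z)={4} D(U)={4,5,6,7}: U {4,5,6,7}->{5,6,7}
Constraint 4 (W != X) on D(W)={} D(X)={}: no change
So after all 4 constraints: D(U) = {5,6,7}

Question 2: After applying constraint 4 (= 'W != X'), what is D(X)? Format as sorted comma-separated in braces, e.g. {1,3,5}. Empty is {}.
Constraint 1 (X + Z = W) on D(X)={3,4,6} D(Z)={4,6,7} D(W)={4,5,6,7}: X {3,4,6}->{3}; Z {4,6,7}->{4}; W {4,5,6,7}->{7}
Constraint 2 (W < X) on D(W)={7} D(X)={3}: W {7}->{}; X {3}->{}
Constraint 3 (Z < U) on D(Z)={4} D(U)={4,5,6,7}: U {4,5,6,7}->{5,6,7}
Constraint 4 (W != X) on D(W)={} D(X)={}: no change
So after constraint 4: D(X) = {}

Answer: {}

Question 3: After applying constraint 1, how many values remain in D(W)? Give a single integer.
Constraint 1 (X + Z = W) on D(X)={3,4,6} D(Z)={4,6,7} D(W)={4,5,6,7}: X {3,4,6}->{3}; Z {4,6,7}->{4}; W {4,5,6,7}->{7}
So after constraint 1: D(W)={7}, size = 1

Answer: 1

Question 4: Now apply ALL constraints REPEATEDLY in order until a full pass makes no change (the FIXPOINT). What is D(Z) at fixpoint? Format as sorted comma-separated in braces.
Answer: {}

Derivation:
pass 0 (initial): D(Z)={4,6,7}
pass 1: U {4,5,6,7}->{5,6,7}; W {4,5,6,7}->{}; X {3,4,6}->{}; Z {4,6,7}->{4}
pass 2: U {5,6,7}->{}; Z {4}->{}
pass 3: no change
Fixpoint after 3 passes: D(Z) = {}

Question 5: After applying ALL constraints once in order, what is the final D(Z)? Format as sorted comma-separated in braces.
Constraint 1 (X + Z = W) on D(X)={3,4,6} D(Z)={4,6,7} D(W)={4,5,6,7}: X {3,4,6}->{3}; Z {4,6,7}->{4}; W {4,5,6,7}->{7}
Constraint 2 (W < X) on D(W)={7} D(X)={3}: W {7}->{}; X {3}->{}
Constraint 3 (Z < U) on D(Z)={4} D(U)={4,5,6,7}: U {4,5,6,7}->{5,6,7}
Constraint 4 (W != X) on D(W)={} D(X)={}: no change
So after all 4 constraints: D(Z) = {4}

Answer: {4}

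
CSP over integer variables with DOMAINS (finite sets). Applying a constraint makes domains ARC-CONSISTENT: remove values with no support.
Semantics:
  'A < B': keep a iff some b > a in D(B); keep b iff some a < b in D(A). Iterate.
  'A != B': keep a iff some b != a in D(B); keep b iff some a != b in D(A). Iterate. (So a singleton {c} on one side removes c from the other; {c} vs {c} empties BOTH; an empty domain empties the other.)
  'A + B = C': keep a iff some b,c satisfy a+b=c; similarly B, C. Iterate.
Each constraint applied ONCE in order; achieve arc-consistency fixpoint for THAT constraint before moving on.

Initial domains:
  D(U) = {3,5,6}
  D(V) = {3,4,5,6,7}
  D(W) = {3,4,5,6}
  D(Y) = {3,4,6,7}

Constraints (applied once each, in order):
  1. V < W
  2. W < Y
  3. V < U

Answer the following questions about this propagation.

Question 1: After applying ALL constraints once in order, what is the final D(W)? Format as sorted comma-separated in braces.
Answer: {4,5,6}

Derivation:
Constraint 1 (V < W) on D(V)={3,4,5,6,7} D(W)={3,4,5,6}: V {3,4,5,6,7}->{3,4,5}; W {3,4,5,6}->{4,5,6}
Constraint 2 (W < Y) on D(W)={4,5,6} D(Y)={3,4,6,7}: Y {3,4,6,7}->{6,7}
Constraint 3 (V < U) on D(V)={3,4,5} D(U)={3,5,6}: U {3,5,6}->{5,6}
So after all 3 constraints: D(W) = {4,5,6}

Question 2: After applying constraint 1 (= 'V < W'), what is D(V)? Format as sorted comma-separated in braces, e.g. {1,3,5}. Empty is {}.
Constraint 1 (V < W) on D(V)={3,4,5,6,7} D(W)={3,4,5,6}: V {3,4,5,6,7}->{3,4,5}; W {3,4,5,6}->{4,5,6}
So after constraint 1: D(V) = {3,4,5}

Answer: {3,4,5}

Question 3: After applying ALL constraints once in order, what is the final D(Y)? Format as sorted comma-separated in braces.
Answer: {6,7}

Derivation:
Constraint 1 (V < W) on D(V)={3,4,5,6,7} D(W)={3,4,5,6}: V {3,4,5,6,7}->{3,4,5}; W {3,4,5,6}->{4,5,6}
Constraint 2 (W < Y) on D(W)={4,5,6} D(Y)={3,4,6,7}: Y {3,4,6,7}->{6,7}
Constraint 3 (V < U) on D(V)={3,4,5} D(U)={3,5,6}: U {3,5,6}->{5,6}
So after all 3 constraints: D(Y) = {6,7}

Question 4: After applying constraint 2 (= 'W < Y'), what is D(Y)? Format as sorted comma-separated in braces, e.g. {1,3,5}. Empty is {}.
Answer: {6,7}

Derivation:
Constraint 1 (V < W) on D(V)={3,4,5,6,7} D(W)={3,4,5,6}: V {3,4,5,6,7}->{3,4,5}; W {3,4,5,6}->{4,5,6}
Constraint 2 (W < Y) on D(W)={4,5,6} D(Y)={3,4,6,7}: Y {3,4,6,7}->{6,7}
So after constraint 2: D(Y) = {6,7}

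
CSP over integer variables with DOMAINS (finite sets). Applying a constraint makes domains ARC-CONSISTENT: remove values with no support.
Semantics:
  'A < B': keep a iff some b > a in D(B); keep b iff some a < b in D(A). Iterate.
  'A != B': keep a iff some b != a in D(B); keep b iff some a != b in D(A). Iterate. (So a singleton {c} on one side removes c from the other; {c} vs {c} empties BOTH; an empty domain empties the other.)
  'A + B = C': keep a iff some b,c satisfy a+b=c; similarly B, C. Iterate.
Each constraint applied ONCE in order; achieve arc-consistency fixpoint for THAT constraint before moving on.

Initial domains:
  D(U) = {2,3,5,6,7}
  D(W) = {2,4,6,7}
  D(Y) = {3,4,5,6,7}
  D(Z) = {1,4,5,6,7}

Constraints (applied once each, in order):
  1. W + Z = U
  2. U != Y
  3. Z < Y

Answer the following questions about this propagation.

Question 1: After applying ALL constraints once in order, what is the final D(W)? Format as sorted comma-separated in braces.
Constraint 1 (W + Z = U) on D(W)={2,4,6,7} D(Z)={1,4,5,6,7} D(U)={2,3,5,6,7}: W {2,4,6,7}->{2,4,6}; Z {1,4,5,6,7}->{1,4,5}; U {2,3,5,6,7}->{3,5,6,7}
Constraint 2 (U != Y) on D(U)={3,5,6,7} D(Y)={3,4,5,6,7}: no change
Constraint 3 (Z < Y) on D(Z)={1,4,5} D(Y)={3,4,5,6,7}: no change
So after all 3 constraints: D(W) = {2,4,6}

Answer: {2,4,6}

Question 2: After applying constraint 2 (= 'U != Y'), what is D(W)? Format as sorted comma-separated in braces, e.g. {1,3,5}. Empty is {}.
Constraint 1 (W + Z = U) on D(W)={2,4,6,7} D(Z)={1,4,5,6,7} D(U)={2,3,5,6,7}: W {2,4,6,7}->{2,4,6}; Z {1,4,5,6,7}->{1,4,5}; U {2,3,5,6,7}->{3,5,6,7}
Constraint 2 (U != Y) on D(U)={3,5,6,7} D(Y)={3,4,5,6,7}: no change
So after constraint 2: D(W) = {2,4,6}

Answer: {2,4,6}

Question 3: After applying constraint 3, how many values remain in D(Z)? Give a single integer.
Answer: 3

Derivation:
Constraint 1 (W + Z = U) on D(W)={2,4,6,7} D(Z)={1,4,5,6,7} D(U)={2,3,5,6,7}: W {2,4,6,7}->{2,4,6}; Z {1,4,5,6,7}->{1,4,5}; U {2,3,5,6,7}->{3,5,6,7}
Constraint 2 (U != Y) on D(U)={3,5,6,7} D(Y)={3,4,5,6,7}: no change
Constraint 3 (Z < Y) on D(Z)={1,4,5} D(Y)={3,4,5,6,7}: no change
So after constraint 3: D(Z)={1,4,5}, size = 3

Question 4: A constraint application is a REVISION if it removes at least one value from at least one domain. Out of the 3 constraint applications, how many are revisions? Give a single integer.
Constraint 1 (W + Z = U) on D(W)={2,4,6,7} D(Z)={1,4,5,6,7} D(U)={2,3,5,6,7}: W {2,4,6,7}->{2,4,6}; Z {1,4,5,6,7}->{1,4,5}; U {2,3,5,6,7}->{3,5,6,7} => REVISION
Constraint 2 (U != Y) on D(U)={3,5,6,7} D(Y)={3,4,5,6,7}: no change => not a revision
Constraint 3 (Z < Y) on D(Z)={1,4,5} D(Y)={3,4,5,6,7}: no change => not a revision
Total revisions = 1

Answer: 1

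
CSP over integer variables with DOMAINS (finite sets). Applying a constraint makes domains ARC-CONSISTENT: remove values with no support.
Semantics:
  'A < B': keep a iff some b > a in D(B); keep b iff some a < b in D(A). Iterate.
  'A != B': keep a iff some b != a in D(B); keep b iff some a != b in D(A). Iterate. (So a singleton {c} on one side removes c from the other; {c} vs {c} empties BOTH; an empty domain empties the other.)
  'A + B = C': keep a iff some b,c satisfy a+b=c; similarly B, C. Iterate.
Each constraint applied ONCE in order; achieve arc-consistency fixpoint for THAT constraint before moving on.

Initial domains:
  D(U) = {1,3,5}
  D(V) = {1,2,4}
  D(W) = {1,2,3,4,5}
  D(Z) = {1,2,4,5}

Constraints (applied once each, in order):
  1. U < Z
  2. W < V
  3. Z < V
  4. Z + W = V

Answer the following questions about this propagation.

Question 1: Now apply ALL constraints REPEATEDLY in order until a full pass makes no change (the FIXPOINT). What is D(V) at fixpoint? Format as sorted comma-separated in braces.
pass 0 (initial): D(V)={1,2,4}
pass 1: U {1,3,5}->{1,3}; V {1,2,4}->{4}; W {1,2,3,4,5}->{2}; Z {1,2,4,5}->{2}
pass 2: U {1,3}->{1}
pass 3: no change
Fixpoint after 3 passes: D(V) = {4}

Answer: {4}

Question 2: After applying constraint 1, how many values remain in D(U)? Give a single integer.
Constraint 1 (U < Z) on D(U)={1,3,5} D(Z)={1,2,4,5}: U {1,3,5}->{1,3}; Z {1,2,4,5}->{2,4,5}
So after constraint 1: D(U)={1,3}, size = 2

Answer: 2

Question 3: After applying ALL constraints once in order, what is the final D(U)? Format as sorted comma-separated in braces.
Answer: {1,3}

Derivation:
Constraint 1 (U < Z) on D(U)={1,3,5} D(Z)={1,2,4,5}: U {1,3,5}->{1,3}; Z {1,2,4,5}->{2,4,5}
Constraint 2 (W < V) on D(W)={1,2,3,4,5} D(V)={1,2,4}: W {1,2,3,4,5}->{1,2,3}; V {1,2,4}->{2,4}
Constraint 3 (Z < V) on D(Z)={2,4,5} D(V)={2,4}: Z {2,4,5}->{2}; V {2,4}->{4}
Constraint 4 (Z + W = V) on D(Z)={2} D(W)={1,2,3} D(V)={4}: W {1,2,3}->{2}
So after all 4 constraints: D(U) = {1,3}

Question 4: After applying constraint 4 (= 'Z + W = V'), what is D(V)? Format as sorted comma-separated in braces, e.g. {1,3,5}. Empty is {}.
Answer: {4}

Derivation:
Constraint 1 (U < Z) on D(U)={1,3,5} D(Z)={1,2,4,5}: U {1,3,5}->{1,3}; Z {1,2,4,5}->{2,4,5}
Constraint 2 (W < V) on D(W)={1,2,3,4,5} D(V)={1,2,4}: W {1,2,3,4,5}->{1,2,3}; V {1,2,4}->{2,4}
Constraint 3 (Z < V) on D(Z)={2,4,5} D(V)={2,4}: Z {2,4,5}->{2}; V {2,4}->{4}
Constraint 4 (Z + W = V) on D(Z)={2} D(W)={1,2,3} D(V)={4}: W {1,2,3}->{2}
So after constraint 4: D(V) = {4}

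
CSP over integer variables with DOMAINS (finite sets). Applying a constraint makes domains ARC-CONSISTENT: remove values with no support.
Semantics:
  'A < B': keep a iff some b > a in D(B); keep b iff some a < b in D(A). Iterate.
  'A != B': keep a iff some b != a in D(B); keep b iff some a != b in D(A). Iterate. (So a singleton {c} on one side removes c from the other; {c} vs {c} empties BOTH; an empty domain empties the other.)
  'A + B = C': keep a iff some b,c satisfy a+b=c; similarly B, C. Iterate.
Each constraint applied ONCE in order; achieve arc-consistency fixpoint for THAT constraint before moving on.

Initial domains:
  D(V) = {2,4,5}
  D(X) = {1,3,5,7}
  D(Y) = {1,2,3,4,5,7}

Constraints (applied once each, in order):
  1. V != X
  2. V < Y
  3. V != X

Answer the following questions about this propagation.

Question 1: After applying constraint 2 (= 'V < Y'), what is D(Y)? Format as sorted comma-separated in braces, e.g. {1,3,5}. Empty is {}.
Constraint 1 (V != X) on D(V)={2,4,5} D(X)={1,3,5,7}: no change
Constraint 2 (V < Y) on D(V)={2,4,5} D(Y)={1,2,3,4,5,7}: Y {1,2,3,4,5,7}->{3,4,5,7}
So after constraint 2: D(Y) = {3,4,5,7}

Answer: {3,4,5,7}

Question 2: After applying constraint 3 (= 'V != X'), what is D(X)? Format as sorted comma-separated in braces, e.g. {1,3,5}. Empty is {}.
Constraint 1 (V != X) on D(V)={2,4,5} D(X)={1,3,5,7}: no change
Constraint 2 (V < Y) on D(V)={2,4,5} D(Y)={1,2,3,4,5,7}: Y {1,2,3,4,5,7}->{3,4,5,7}
Constraint 3 (V != X) on D(V)={2,4,5} D(X)={1,3,5,7}: no change
So after constraint 3: D(X) = {1,3,5,7}

Answer: {1,3,5,7}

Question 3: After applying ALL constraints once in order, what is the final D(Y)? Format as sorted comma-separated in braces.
Answer: {3,4,5,7}

Derivation:
Constraint 1 (V != X) on D(V)={2,4,5} D(X)={1,3,5,7}: no change
Constraint 2 (V < Y) on D(V)={2,4,5} D(Y)={1,2,3,4,5,7}: Y {1,2,3,4,5,7}->{3,4,5,7}
Constraint 3 (V != X) on D(V)={2,4,5} D(X)={1,3,5,7}: no change
So after all 3 constraints: D(Y) = {3,4,5,7}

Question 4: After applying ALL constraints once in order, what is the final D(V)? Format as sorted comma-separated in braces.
Answer: {2,4,5}

Derivation:
Constraint 1 (V != X) on D(V)={2,4,5} D(X)={1,3,5,7}: no change
Constraint 2 (V < Y) on D(V)={2,4,5} D(Y)={1,2,3,4,5,7}: Y {1,2,3,4,5,7}->{3,4,5,7}
Constraint 3 (V != X) on D(V)={2,4,5} D(X)={1,3,5,7}: no change
So after all 3 constraints: D(V) = {2,4,5}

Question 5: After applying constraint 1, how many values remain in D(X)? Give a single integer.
Constraint 1 (V != X) on D(V)={2,4,5} D(X)={1,3,5,7}: no change
So after constraint 1: D(X)={1,3,5,7}, size = 4

Answer: 4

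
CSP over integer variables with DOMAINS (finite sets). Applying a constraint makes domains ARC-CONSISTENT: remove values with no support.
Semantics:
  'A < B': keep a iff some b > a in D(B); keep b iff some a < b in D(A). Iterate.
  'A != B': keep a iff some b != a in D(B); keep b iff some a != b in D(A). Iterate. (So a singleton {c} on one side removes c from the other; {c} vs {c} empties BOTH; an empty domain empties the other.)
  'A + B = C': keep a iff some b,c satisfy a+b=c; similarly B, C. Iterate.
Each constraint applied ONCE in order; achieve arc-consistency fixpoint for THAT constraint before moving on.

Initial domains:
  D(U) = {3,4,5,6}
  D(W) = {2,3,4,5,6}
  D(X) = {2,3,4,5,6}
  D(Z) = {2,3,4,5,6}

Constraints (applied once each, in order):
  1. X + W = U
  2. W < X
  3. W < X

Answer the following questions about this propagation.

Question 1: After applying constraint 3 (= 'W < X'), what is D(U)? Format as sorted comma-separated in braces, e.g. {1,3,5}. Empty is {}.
Answer: {4,5,6}

Derivation:
Constraint 1 (X + W = U) on D(X)={2,3,4,5,6} D(W)={2,3,4,5,6} D(U)={3,4,5,6}: X {2,3,4,5,6}->{2,3,4}; W {2,3,4,5,6}->{2,3,4}; U {3,4,5,6}->{4,5,6}
Constraint 2 (W < X) on D(W)={2,3,4} D(X)={2,3,4}: W {2,3,4}->{2,3}; X {2,3,4}->{3,4}
Constraint 3 (W < X) on D(W)={2,3} D(X)={3,4}: no change
So after constraint 3: D(U) = {4,5,6}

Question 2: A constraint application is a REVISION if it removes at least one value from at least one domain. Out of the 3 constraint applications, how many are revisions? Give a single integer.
Answer: 2

Derivation:
Constraint 1 (X + W = U) on D(X)={2,3,4,5,6} D(W)={2,3,4,5,6} D(U)={3,4,5,6}: X {2,3,4,5,6}->{2,3,4}; W {2,3,4,5,6}->{2,3,4}; U {3,4,5,6}->{4,5,6} => REVISION
Constraint 2 (W < X) on D(W)={2,3,4} D(X)={2,3,4}: W {2,3,4}->{2,3}; X {2,3,4}->{3,4} => REVISION
Constraint 3 (W < X) on D(W)={2,3} D(X)={3,4}: no change => not a revision
Total revisions = 2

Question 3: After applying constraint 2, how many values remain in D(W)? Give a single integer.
Answer: 2

Derivation:
Constraint 1 (X + W = U) on D(X)={2,3,4,5,6} D(W)={2,3,4,5,6} D(U)={3,4,5,6}: X {2,3,4,5,6}->{2,3,4}; W {2,3,4,5,6}->{2,3,4}; U {3,4,5,6}->{4,5,6}
Constraint 2 (W < X) on D(W)={2,3,4} D(X)={2,3,4}: W {2,3,4}->{2,3}; X {2,3,4}->{3,4}
So after constraint 2: D(W)={2,3}, size = 2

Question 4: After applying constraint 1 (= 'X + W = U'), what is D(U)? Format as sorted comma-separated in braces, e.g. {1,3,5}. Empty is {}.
Answer: {4,5,6}

Derivation:
Constraint 1 (X + W = U) on D(X)={2,3,4,5,6} D(W)={2,3,4,5,6} D(U)={3,4,5,6}: X {2,3,4,5,6}->{2,3,4}; W {2,3,4,5,6}->{2,3,4}; U {3,4,5,6}->{4,5,6}
So after constraint 1: D(U) = {4,5,6}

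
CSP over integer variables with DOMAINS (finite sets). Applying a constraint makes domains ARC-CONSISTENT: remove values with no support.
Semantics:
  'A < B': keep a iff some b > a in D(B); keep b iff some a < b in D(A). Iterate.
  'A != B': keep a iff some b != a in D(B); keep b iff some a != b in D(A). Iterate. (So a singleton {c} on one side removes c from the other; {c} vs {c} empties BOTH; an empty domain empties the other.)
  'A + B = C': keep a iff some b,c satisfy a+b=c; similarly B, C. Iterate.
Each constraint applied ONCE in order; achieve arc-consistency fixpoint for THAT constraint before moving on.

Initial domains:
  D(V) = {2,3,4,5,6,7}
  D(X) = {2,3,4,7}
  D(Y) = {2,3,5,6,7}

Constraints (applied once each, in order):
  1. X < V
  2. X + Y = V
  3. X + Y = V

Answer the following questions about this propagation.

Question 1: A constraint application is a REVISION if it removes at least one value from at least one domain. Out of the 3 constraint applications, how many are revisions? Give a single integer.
Answer: 2

Derivation:
Constraint 1 (X < V) on D(X)={2,3,4,7} D(V)={2,3,4,5,6,7}: X {2,3,4,7}->{2,3,4}; V {2,3,4,5,6,7}->{3,4,5,6,7} => REVISION
Constraint 2 (X + Y = V) on D(X)={2,3,4} D(Y)={2,3,5,6,7} D(V)={3,4,5,6,7}: Y {2,3,5,6,7}->{2,3,5}; V {3,4,5,6,7}->{4,5,6,7} => REVISION
Constraint 3 (X + Y = V) on D(X)={2,3,4} D(Y)={2,3,5} D(V)={4,5,6,7}: no change => not a revision
Total revisions = 2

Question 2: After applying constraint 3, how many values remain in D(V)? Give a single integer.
Constraint 1 (X < V) on D(X)={2,3,4,7} D(V)={2,3,4,5,6,7}: X {2,3,4,7}->{2,3,4}; V {2,3,4,5,6,7}->{3,4,5,6,7}
Constraint 2 (X + Y = V) on D(X)={2,3,4} D(Y)={2,3,5,6,7} D(V)={3,4,5,6,7}: Y {2,3,5,6,7}->{2,3,5}; V {3,4,5,6,7}->{4,5,6,7}
Constraint 3 (X + Y = V) on D(X)={2,3,4} D(Y)={2,3,5} D(V)={4,5,6,7}: no change
So after constraint 3: D(V)={4,5,6,7}, size = 4

Answer: 4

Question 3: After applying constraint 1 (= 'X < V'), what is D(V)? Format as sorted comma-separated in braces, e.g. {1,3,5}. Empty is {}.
Answer: {3,4,5,6,7}

Derivation:
Constraint 1 (X < V) on D(X)={2,3,4,7} D(V)={2,3,4,5,6,7}: X {2,3,4,7}->{2,3,4}; V {2,3,4,5,6,7}->{3,4,5,6,7}
So after constraint 1: D(V) = {3,4,5,6,7}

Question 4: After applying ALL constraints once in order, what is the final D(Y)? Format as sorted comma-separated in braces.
Constraint 1 (X < V) on D(X)={2,3,4,7} D(V)={2,3,4,5,6,7}: X {2,3,4,7}->{2,3,4}; V {2,3,4,5,6,7}->{3,4,5,6,7}
Constraint 2 (X + Y = V) on D(X)={2,3,4} D(Y)={2,3,5,6,7} D(V)={3,4,5,6,7}: Y {2,3,5,6,7}->{2,3,5}; V {3,4,5,6,7}->{4,5,6,7}
Constraint 3 (X + Y = V) on D(X)={2,3,4} D(Y)={2,3,5} D(V)={4,5,6,7}: no change
So after all 3 constraints: D(Y) = {2,3,5}

Answer: {2,3,5}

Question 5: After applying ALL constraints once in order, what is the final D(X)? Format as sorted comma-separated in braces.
Answer: {2,3,4}

Derivation:
Constraint 1 (X < V) on D(X)={2,3,4,7} D(V)={2,3,4,5,6,7}: X {2,3,4,7}->{2,3,4}; V {2,3,4,5,6,7}->{3,4,5,6,7}
Constraint 2 (X + Y = V) on D(X)={2,3,4} D(Y)={2,3,5,6,7} D(V)={3,4,5,6,7}: Y {2,3,5,6,7}->{2,3,5}; V {3,4,5,6,7}->{4,5,6,7}
Constraint 3 (X + Y = V) on D(X)={2,3,4} D(Y)={2,3,5} D(V)={4,5,6,7}: no change
So after all 3 constraints: D(X) = {2,3,4}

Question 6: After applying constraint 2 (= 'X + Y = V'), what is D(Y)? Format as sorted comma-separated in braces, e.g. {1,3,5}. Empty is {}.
Constraint 1 (X < V) on D(X)={2,3,4,7} D(V)={2,3,4,5,6,7}: X {2,3,4,7}->{2,3,4}; V {2,3,4,5,6,7}->{3,4,5,6,7}
Constraint 2 (X + Y = V) on D(X)={2,3,4} D(Y)={2,3,5,6,7} D(V)={3,4,5,6,7}: Y {2,3,5,6,7}->{2,3,5}; V {3,4,5,6,7}->{4,5,6,7}
So after constraint 2: D(Y) = {2,3,5}

Answer: {2,3,5}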